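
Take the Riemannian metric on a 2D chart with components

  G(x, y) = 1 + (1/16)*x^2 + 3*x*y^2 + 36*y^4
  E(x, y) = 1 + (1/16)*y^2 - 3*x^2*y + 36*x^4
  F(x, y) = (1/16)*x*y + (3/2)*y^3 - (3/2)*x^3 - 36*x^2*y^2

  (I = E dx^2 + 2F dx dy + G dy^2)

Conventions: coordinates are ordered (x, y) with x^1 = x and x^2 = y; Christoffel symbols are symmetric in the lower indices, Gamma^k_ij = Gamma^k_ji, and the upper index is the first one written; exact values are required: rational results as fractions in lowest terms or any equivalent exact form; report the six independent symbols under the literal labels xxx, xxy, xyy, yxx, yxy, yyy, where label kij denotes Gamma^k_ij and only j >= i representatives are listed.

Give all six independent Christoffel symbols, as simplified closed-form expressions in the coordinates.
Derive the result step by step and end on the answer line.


E = 1 + (1/16)*y^2 - 3*x^2*y + 36*x^4; F = (1/16)*x*y + (3/2)*y^3 - (3/2)*x^3 - 36*x^2*y^2; G = 1 + (1/16)*x^2 + 3*x*y^2 + 36*y^4
Gamma^k_ij = (1/2) g^{kl} (d_i g_jl + d_j g_il - d_l g_ij), with g^inv = (1/(EG-F^2)) [[G, -F], [-F, E]]
first partials: E_x = -6*x*y + 144*x^3, E_y = (1/8)*y - 3*x^2, F_x = (1/16)*y - (9/2)*x^2 - 72*x*y^2, F_y = (1/16)*x + (9/2)*y^2 - 72*x^2*y, G_x = (1/8)*x + 3*y^2, G_y = 6*x*y + 144*y^3
D = EG - F^2 = 1 + (1/16)*y^2 + (1/16)*x^2 + 3*x*y^2 - 3*x^2*y + 36*y^4 + 36*x^4
expanded: Gamma^x_xx = (G E_x - 2F F_x + F E_y)/(2D), Gamma^x_xy = (G E_y - F G_x)/(2D), Gamma^x_yy = (2G F_y - G G_x - F G_y)/(2D), Gamma^y_xx = (2E F_x - E E_y - F E_x)/(2D), Gamma^y_xy = (E G_x - F E_y)/(2D), Gamma^y_yy = (E G_y - 2F F_y + F G_x)/(2D); substitute and cancel common factors

Answer: Gamma_xxx = (1152*x^3 - 48*x*y)/(576*x^4 - 48*x^2*y + x^2 + 48*x*y^2 + 576*y^4 + y^2 + 16), Gamma_xxy = (-24*x^2 + y)/(576*x^4 - 48*x^2*y + x^2 + 48*x*y^2 + 576*y^4 + y^2 + 16), Gamma_xyy = (-1152*x^2*y + 48*y^2)/(576*x^4 - 48*x^2*y + x^2 + 48*x*y^2 + 576*y^4 + y^2 + 16), Gamma_yxx = (-48*x^2 - 1152*x*y^2)/(576*x^4 - 48*x^2*y + x^2 + 48*x*y^2 + 576*y^4 + y^2 + 16), Gamma_yxy = (x + 24*y^2)/(576*x^4 - 48*x^2*y + x^2 + 48*x*y^2 + 576*y^4 + y^2 + 16), Gamma_yyy = (48*x*y + 1152*y^3)/(576*x^4 - 48*x^2*y + x^2 + 48*x*y^2 + 576*y^4 + y^2 + 16)


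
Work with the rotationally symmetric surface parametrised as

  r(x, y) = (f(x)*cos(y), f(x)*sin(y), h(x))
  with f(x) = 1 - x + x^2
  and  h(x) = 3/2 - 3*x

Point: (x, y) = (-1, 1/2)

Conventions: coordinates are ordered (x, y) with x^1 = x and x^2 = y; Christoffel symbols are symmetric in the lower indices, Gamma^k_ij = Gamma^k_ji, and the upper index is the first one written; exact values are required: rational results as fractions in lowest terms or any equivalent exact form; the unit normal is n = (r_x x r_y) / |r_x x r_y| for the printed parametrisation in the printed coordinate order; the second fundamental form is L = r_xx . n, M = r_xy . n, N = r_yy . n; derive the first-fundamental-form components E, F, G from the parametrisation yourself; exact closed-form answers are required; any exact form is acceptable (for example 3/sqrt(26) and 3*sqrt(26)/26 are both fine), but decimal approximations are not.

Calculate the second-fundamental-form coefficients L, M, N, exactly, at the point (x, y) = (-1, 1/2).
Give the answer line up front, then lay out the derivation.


Answer: L = sqrt(2), M = 0, N = -3*sqrt(2)/2

f = 3, f' = -3, f'' = 2, h' = -3, h'' = 0
E = 18, F = 0, G = 9; answer radicand W^2 = 18
unnormalised second-form numerators: l = 6, m = 0, n = -9; L = l/sqrt(18), and similarly M = m/sqrt(W^2), N = n/sqrt(W^2)


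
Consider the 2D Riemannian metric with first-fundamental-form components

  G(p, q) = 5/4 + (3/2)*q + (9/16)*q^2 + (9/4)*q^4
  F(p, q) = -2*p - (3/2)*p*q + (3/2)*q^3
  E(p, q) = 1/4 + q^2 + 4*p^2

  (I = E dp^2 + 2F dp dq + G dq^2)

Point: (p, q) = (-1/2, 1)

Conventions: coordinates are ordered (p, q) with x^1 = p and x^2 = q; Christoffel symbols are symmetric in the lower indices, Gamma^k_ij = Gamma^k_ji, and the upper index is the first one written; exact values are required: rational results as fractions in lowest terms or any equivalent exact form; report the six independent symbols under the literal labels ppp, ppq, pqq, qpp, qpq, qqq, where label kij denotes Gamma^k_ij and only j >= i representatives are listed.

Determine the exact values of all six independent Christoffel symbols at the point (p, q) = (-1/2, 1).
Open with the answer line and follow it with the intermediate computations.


Answer: Gamma_ppp = 224/125, Gamma_ppq = 356/125, Gamma_pqq = 132/25, Gamma_qpp = -232/125, Gamma_qpq = -208/125, Gamma_qqq = -51/25

E = 9/4, F = 13/4, G = 89/16 at the point
E_p = -4, E_q = 2, F_p = -7/2, F_q = 21/4, G_p = 0, G_q = 93/8
EG - F^2 = 125/64;  g^inv = (64/125) * [[89/16, -13/4], [-13/4, 9/4]]
first-kind symbols [ij,l] = (1/2)(d_i g_jl + d_j g_il - d_l g_ij): [pp,p] = E_p/2 = -2, [pp,q] = F_p - E_q/2 = -9/2, [pq,p] = E_q/2 = 1, [pq,q] = G_p/2 = 0, [qq,p] = F_q - G_p/2 = 21/4, [qq,q] = G_q/2 = 93/16
Gamma^p_ij = (G*[ij,p] - F*[ij,q])/(EG - F^2), Gamma^q_ij = (E*[ij,q] - F*[ij,p])/(EG - F^2)


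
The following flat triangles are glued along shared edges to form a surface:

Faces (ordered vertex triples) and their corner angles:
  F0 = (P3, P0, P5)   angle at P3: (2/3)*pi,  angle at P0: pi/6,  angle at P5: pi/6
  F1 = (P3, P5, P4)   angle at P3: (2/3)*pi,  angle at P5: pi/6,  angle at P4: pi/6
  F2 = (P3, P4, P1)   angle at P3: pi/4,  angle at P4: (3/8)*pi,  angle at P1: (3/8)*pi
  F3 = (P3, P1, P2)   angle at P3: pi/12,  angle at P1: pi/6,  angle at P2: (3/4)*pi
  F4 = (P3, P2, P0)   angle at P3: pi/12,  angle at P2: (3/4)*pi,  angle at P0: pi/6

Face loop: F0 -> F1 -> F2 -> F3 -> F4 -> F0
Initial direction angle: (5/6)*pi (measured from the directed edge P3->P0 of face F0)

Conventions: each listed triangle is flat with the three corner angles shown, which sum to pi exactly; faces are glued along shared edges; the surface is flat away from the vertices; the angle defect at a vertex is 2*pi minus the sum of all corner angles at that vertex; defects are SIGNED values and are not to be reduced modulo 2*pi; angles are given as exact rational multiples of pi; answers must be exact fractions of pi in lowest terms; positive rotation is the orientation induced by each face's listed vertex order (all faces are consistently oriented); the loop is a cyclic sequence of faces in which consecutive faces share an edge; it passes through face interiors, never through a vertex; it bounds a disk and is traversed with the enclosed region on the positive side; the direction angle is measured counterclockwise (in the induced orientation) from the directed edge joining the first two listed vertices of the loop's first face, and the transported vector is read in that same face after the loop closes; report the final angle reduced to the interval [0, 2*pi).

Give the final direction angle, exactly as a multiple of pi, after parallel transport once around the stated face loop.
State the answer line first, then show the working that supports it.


Answer: final direction angle = (13/12)*pi

enclosed vertex P3: corner angles sum to (7/4)*pi, defect = 2*pi - (7/4)*pi = pi/4
adding the enclosed defects to the starting angle (mod 2*pi, induced orientation) gives the holonomy
final angle = (5/6)*pi + pi/4 = (13/12)*pi (mod 2*pi)


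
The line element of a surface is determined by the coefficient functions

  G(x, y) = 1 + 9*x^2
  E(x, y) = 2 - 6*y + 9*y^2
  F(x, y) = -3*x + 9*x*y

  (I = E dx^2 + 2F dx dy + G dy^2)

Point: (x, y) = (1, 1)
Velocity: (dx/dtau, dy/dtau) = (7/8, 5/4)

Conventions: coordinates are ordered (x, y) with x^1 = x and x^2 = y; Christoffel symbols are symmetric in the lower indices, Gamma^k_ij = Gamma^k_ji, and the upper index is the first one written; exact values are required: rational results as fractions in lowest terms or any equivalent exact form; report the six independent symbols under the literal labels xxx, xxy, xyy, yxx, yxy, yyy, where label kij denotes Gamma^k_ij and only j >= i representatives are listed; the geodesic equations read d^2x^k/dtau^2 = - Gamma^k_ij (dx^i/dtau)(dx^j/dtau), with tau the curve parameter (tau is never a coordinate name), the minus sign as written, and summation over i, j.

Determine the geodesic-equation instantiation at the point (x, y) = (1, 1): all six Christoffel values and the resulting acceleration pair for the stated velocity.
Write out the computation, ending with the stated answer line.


E = 5, F = 6, G = 10 at the point
E_x = 0, E_y = 12, F_x = 6, F_y = 9, G_x = 18, G_y = 0
EG - F^2 = 14;  g^inv = (1/14) * [[10, -6], [-6, 5]]
first-kind symbols [ij,l] = (1/2)(d_i g_jl + d_j g_il - d_l g_ij): [xx,x] = E_x/2 = 0, [xx,y] = F_x - E_y/2 = 0, [xy,x] = E_y/2 = 6, [xy,y] = G_x/2 = 9, [yy,x] = F_y - G_x/2 = 0, [yy,y] = G_y/2 = 0
Gamma^x_ij = (G*[ij,x] - F*[ij,y])/(EG - F^2), Gamma^y_ij = (E*[ij,y] - F*[ij,x])/(EG - F^2)
Gamma_xxx = 0, Gamma_xxy = 3/7, Gamma_xyy = 0, Gamma_yxx = 0, Gamma_yxy = 9/14, Gamma_yyy = 0
d^2x/dtau^2 = -(Gamma_xxx*(7/8)^2 + 2*Gamma_xxy*(7/8)*(5/4) + Gamma_xyy*(5/4)^2) = -15/16
d^2y/dtau^2 = -(Gamma_yxx*(7/8)^2 + 2*Gamma_yxy*(7/8)*(5/4) + Gamma_yyy*(5/4)^2) = -45/32

Answer: Gamma_xxx = 0, Gamma_xxy = 3/7, Gamma_xyy = 0, Gamma_yxx = 0, Gamma_yxy = 9/14, Gamma_yyy = 0; accelerations (d^2x/dtau^2, d^2y/dtau^2) = (-15/16, -45/32)


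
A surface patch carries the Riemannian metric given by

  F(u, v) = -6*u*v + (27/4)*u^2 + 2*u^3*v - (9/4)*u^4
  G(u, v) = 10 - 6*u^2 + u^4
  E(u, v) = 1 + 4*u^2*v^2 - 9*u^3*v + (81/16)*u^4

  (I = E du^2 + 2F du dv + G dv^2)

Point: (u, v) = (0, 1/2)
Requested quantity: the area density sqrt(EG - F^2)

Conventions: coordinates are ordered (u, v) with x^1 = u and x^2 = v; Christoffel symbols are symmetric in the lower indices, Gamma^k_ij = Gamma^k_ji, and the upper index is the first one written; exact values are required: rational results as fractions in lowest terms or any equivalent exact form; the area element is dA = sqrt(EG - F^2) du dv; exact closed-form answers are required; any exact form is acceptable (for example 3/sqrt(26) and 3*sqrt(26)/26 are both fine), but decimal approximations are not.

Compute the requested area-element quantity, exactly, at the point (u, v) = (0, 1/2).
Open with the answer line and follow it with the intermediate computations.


Answer: sqrt(EG - F^2) = sqrt(10)

E = 1, F = 0, G = 10; EG - F^2 = 10


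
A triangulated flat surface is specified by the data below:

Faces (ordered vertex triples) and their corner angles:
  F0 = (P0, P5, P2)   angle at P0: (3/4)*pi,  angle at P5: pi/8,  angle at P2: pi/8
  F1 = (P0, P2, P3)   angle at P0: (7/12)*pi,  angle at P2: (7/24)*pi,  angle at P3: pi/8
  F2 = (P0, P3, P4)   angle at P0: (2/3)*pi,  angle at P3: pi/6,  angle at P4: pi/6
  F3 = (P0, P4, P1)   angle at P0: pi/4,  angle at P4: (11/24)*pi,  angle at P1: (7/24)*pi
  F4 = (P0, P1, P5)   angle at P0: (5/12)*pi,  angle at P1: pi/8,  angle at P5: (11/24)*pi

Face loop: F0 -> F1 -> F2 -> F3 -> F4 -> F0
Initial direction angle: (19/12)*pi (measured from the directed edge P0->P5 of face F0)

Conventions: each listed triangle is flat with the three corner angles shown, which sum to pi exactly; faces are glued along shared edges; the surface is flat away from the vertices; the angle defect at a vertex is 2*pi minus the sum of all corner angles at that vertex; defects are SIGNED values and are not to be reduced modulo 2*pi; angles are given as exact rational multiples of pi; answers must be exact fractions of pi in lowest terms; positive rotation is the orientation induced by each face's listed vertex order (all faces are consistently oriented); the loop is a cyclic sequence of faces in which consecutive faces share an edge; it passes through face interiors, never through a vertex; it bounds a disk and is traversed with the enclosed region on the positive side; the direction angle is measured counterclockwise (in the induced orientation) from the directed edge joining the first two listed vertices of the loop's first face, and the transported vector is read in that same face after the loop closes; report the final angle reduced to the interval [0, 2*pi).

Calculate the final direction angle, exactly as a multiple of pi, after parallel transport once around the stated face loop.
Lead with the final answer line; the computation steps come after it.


Answer: final direction angle = (11/12)*pi

enclosed vertex P0: corner angles sum to (8/3)*pi, defect = 2*pi - (8/3)*pi = (-2/3)*pi
the rotation equals the total enclosed defect, so the final angle is initial + defects (mod 2*pi)
final angle = (19/12)*pi - (2/3)*pi = (11/12)*pi (mod 2*pi)


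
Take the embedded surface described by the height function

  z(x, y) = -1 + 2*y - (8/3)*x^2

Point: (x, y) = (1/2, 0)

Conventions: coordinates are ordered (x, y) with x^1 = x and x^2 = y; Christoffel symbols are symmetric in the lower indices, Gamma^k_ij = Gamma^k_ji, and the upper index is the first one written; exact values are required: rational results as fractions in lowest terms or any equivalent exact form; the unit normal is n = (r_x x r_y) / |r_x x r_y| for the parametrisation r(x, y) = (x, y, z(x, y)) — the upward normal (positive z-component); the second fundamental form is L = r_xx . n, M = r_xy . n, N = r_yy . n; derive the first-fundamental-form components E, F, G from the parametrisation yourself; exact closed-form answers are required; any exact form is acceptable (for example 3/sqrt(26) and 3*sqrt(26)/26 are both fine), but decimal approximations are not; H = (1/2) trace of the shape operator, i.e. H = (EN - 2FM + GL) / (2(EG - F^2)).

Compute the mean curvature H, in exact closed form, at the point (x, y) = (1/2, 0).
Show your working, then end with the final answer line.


z_x = -8/3, z_y = 2, z_xx = -16/3, z_xy = 0, z_yy = 0
E = 73/9, F = -16/3, G = 5; answer radicand W^2 = 109/9
unnormalised second-form numerators: l = -16/3, m = 0, n = 0; L = l/sqrt(109/9), and similarly M = m/sqrt(W^2), N = n/sqrt(W^2)
H = (E*n - 2*F*m + G*l) / (2*(EG - F^2)*sqrt(W^2)); E*n - 2*F*m + G*l = -80/3, EG - F^2 = 109/9, so H = (-120/109)/sqrt(109/9)

Answer: H = -360*sqrt(109)/11881


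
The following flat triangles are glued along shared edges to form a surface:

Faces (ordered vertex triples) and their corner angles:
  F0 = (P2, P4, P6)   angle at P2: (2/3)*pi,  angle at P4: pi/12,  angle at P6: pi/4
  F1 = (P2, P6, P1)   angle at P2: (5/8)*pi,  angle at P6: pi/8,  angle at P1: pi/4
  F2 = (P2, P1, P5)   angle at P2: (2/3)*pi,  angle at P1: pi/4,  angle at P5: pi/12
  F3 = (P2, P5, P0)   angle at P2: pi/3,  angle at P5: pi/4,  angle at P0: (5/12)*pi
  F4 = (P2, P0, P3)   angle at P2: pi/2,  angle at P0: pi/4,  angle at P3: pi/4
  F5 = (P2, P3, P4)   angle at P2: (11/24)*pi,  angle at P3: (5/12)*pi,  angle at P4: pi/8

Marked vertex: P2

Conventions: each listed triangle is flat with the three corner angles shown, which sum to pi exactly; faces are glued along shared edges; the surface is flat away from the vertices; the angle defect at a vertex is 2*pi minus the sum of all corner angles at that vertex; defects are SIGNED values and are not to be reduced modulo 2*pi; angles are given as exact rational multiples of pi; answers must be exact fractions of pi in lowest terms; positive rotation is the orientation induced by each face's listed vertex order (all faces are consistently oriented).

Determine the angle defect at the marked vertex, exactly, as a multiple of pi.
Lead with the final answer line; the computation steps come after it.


Answer: defect(P2) = (-5/4)*pi

Sum of corner angles at P2: (13/4)*pi
defect = 2*pi - (13/4)*pi


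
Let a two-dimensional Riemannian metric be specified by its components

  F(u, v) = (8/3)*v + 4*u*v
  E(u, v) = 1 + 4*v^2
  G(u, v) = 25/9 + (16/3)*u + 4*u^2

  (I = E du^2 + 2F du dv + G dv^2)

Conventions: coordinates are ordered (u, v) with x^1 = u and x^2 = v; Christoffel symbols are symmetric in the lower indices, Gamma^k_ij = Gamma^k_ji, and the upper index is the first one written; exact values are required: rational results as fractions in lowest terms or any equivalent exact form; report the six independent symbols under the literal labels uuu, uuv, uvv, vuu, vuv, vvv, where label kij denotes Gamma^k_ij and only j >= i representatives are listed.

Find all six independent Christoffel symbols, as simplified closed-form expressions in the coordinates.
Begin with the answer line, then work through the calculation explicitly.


Answer: Gamma_uuu = 0, Gamma_uuv = 36*v/(36*u^2 + 48*u + 36*v^2 + 25), Gamma_uvv = 0, Gamma_vuu = 0, Gamma_vuv = (36*u + 24)/(36*u^2 + 48*u + 36*v^2 + 25), Gamma_vvv = 0

E = 1 + 4*v^2; F = (8/3)*v + 4*u*v; G = 25/9 + (16/3)*u + 4*u^2
Gamma^k_ij = (1/2) g^{kl} (d_i g_jl + d_j g_il - d_l g_ij), with g^inv = (1/(EG-F^2)) [[G, -F], [-F, E]]
first partials: E_u = 0, E_v = 8*v, F_u = 4*v, F_v = 8/3 + 4*u, G_u = 16/3 + 8*u, G_v = 0
D = EG - F^2 = 25/9 + (16/3)*u + 4*v^2 + 4*u^2
expanded: Gamma^u_uu = (G E_u - 2F F_u + F E_v)/(2D), Gamma^u_uv = (G E_v - F G_u)/(2D), Gamma^u_vv = (2G F_v - G G_u - F G_v)/(2D), Gamma^v_uu = (2E F_u - E E_v - F E_u)/(2D), Gamma^v_uv = (E G_u - F E_v)/(2D), Gamma^v_vv = (E G_v - 2F F_v + F G_u)/(2D); substitute and cancel common factors


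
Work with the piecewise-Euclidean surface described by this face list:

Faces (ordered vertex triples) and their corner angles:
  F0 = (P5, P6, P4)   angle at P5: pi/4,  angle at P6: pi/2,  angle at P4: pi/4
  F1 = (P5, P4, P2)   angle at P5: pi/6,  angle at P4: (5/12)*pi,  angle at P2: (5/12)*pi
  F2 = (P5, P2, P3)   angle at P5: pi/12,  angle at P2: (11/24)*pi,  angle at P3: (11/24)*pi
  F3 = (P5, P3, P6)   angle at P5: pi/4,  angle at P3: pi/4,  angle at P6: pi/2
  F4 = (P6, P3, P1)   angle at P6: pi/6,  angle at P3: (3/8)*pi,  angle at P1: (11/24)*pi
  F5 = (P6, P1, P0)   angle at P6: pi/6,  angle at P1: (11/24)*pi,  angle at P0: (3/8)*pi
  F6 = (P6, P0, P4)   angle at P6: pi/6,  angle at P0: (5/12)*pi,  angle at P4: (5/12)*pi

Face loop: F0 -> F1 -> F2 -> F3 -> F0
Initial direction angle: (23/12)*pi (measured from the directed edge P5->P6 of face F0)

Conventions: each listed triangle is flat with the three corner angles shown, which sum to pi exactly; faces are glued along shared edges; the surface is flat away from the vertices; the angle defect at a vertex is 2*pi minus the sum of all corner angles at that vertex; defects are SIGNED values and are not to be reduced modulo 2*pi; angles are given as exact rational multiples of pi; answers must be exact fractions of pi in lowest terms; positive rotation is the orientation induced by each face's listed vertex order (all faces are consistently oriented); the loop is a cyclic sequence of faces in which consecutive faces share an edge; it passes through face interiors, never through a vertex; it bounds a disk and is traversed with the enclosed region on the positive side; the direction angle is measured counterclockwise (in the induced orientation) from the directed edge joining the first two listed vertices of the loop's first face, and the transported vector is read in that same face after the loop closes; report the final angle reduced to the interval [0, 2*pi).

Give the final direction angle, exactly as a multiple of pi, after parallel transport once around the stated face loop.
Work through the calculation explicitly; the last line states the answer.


enclosed vertex P5: corner angles sum to (3/4)*pi, defect = 2*pi - (3/4)*pi = (5/4)*pi
by Gauss-Bonnet the loop rotates the vector by the enclosed defect sum (positive orientation, mod 2*pi)
final angle = (23/12)*pi + (5/4)*pi = (7/6)*pi (mod 2*pi)

Answer: final direction angle = (7/6)*pi


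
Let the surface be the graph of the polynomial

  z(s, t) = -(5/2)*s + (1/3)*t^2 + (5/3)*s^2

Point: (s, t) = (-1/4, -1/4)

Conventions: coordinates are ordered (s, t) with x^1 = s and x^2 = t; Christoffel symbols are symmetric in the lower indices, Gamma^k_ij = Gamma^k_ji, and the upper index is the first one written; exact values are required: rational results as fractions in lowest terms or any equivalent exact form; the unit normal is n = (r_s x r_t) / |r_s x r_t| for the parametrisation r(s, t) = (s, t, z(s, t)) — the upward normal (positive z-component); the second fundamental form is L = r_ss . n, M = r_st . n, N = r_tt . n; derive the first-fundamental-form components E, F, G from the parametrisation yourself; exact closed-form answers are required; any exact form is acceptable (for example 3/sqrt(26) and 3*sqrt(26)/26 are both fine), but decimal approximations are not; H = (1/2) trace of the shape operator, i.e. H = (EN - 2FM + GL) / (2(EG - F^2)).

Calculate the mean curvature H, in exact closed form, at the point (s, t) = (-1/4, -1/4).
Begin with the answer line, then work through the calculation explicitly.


Answer: H = 54*sqrt(437)/8303

z_s = -10/3, z_t = -1/6, z_ss = 10/3, z_st = 0, z_tt = 2/3
E = 109/9, F = 5/9, G = 37/36; answer radicand W^2 = 437/36
unnormalised second-form numerators: l = 10/3, m = 0, n = 2/3; L = l/sqrt(437/36), and similarly M = m/sqrt(W^2), N = n/sqrt(W^2)
H = (E*n - 2*F*m + G*l) / (2*(EG - F^2)*sqrt(W^2)); E*n - 2*F*m + G*l = 23/2, EG - F^2 = 437/36, so H = (9/19)/sqrt(437/36)


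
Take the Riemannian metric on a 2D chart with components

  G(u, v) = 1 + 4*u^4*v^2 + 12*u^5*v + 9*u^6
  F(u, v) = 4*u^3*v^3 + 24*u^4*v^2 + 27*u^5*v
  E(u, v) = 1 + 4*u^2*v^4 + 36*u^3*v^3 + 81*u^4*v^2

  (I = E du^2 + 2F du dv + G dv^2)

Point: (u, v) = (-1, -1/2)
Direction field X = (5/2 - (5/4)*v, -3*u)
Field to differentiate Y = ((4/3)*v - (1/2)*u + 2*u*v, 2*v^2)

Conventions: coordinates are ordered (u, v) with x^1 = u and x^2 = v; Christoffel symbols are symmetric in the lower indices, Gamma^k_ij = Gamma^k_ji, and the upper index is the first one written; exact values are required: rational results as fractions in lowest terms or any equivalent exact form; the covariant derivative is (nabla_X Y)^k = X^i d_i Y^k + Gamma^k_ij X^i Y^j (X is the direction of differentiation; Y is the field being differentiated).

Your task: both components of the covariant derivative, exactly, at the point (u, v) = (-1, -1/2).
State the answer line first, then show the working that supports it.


Answer: (nabla_X Y)^u = -61729/4032, (nabla_X Y)^v = -13001/1008

E = 26, F = 20, G = 17 at the point
E_u = -95, E_v = -110, F_u = -93, F_v = -54, G_u = -88, G_v = -16
EG - F^2 = 42;  g^inv = (1/42) * [[17, -20], [-20, 26]]
first-kind symbols [ij,l] = (1/2)(d_i g_jl + d_j g_il - d_l g_ij): [uu,u] = E_u/2 = -95/2, [uu,v] = F_u - E_v/2 = -38, [uv,u] = E_v/2 = -55, [uv,v] = G_u/2 = -44, [vv,u] = F_v - G_u/2 = -10, [vv,v] = G_v/2 = -8
Gamma^u_ij = (G*[ij,u] - F*[ij,v])/(EG - F^2), Gamma^v_ij = (E*[ij,v] - F*[ij,u])/(EG - F^2)
Gamma_uuu = -95/84, Gamma_uuv = -55/42, Gamma_uvv = -5/21, Gamma_vuu = -19/21, Gamma_vuv = -22/21, Gamma_vvv = -4/21
X = (25/8, 3), Y = (5/6, 1/2) at the point


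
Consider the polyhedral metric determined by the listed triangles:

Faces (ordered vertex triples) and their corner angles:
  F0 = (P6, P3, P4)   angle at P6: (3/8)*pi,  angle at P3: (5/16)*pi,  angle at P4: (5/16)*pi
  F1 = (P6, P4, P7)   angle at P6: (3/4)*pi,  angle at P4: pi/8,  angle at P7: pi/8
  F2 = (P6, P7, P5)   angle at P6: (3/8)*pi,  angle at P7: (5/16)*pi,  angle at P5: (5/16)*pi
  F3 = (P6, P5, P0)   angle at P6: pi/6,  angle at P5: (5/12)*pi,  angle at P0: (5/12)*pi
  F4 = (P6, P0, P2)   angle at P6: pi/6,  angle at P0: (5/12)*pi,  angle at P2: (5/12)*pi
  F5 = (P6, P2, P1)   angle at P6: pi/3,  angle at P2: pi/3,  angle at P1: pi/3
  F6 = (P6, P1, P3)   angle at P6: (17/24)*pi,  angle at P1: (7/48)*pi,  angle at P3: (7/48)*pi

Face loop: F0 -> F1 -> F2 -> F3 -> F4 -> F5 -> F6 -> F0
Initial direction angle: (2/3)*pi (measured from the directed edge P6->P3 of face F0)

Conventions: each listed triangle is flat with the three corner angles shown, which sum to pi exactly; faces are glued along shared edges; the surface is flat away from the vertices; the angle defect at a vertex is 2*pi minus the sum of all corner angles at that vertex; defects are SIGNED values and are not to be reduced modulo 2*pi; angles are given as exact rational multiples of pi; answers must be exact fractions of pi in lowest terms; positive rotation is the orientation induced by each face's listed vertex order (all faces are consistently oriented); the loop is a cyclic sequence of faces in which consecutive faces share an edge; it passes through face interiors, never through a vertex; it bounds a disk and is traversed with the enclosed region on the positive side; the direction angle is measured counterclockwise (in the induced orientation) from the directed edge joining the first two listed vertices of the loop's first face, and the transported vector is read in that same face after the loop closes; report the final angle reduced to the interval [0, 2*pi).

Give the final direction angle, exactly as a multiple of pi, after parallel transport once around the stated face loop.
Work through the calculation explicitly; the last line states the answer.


enclosed vertex P6: corner angles sum to (23/8)*pi, defect = 2*pi - (23/8)*pi = (-7/8)*pi
summing the enclosed defects onto the initial angle, mod 2*pi in the induced orientation:
final angle = (2/3)*pi - (7/8)*pi = (43/24)*pi (mod 2*pi)

Answer: final direction angle = (43/24)*pi


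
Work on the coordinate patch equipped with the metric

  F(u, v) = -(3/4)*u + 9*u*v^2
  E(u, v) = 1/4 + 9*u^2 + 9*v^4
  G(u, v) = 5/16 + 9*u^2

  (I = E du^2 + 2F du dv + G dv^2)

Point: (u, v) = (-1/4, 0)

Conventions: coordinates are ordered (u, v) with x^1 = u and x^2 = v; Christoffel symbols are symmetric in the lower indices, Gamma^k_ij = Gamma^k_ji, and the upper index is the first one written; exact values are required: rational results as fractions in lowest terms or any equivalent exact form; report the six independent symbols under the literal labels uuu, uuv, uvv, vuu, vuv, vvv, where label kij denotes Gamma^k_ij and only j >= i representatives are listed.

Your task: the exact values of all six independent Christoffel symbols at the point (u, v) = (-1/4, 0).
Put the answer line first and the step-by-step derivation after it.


Answer: Gamma_uuu = -468/173, Gamma_uuv = 108/173, Gamma_uvv = 504/173, Gamma_vuu = -48/173, Gamma_vuv = -468/173, Gamma_vvv = -108/173

E = 13/16, F = 3/16, G = 7/8 at the point
E_u = -9/2, E_v = 0, F_u = -3/4, F_v = 0, G_u = -9/2, G_v = 0
EG - F^2 = 173/256;  g^inv = (256/173) * [[7/8, -3/16], [-3/16, 13/16]]
first-kind symbols [ij,l] = (1/2)(d_i g_jl + d_j g_il - d_l g_ij): [uu,u] = E_u/2 = -9/4, [uu,v] = F_u - E_v/2 = -3/4, [uv,u] = E_v/2 = 0, [uv,v] = G_u/2 = -9/4, [vv,u] = F_v - G_u/2 = 9/4, [vv,v] = G_v/2 = 0
Gamma^u_ij = (G*[ij,u] - F*[ij,v])/(EG - F^2), Gamma^v_ij = (E*[ij,v] - F*[ij,u])/(EG - F^2)


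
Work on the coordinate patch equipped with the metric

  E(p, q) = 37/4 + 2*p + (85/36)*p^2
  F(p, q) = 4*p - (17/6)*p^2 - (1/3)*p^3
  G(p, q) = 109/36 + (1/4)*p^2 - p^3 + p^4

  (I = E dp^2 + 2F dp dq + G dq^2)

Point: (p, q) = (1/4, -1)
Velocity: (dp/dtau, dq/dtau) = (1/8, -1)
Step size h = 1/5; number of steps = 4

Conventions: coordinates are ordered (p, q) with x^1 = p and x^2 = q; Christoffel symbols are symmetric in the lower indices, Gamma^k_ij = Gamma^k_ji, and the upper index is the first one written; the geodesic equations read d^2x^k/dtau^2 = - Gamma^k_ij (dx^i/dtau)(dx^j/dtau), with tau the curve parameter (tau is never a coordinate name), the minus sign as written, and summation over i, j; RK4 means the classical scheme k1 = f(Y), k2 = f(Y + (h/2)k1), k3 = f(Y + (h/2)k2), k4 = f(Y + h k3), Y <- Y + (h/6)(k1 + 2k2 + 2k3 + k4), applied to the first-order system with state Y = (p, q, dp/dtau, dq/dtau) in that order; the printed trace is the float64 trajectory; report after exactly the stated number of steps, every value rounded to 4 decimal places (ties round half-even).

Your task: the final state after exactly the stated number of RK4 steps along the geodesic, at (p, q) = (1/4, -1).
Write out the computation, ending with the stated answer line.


f(Y) = (dp/dtau, dq/dtau, -Gamma^p_ij Y'^i Y'^j, -Gamma^q_ij Y'^i Y'^j) with the Gammas evaluated at the stage position; h = 0.200000; intermediate values shown to 6 dp
step 0: p = 0.2500, q = -1.0000, dp/dtau = 0.1250, dq/dtau = -1.0000
step 1:
  k1: at (p, q) = (0.250000, -1.000000), (dp/dtau, dq/dtau) = (0.125000, -1.000000); Gamma_ppp = 0.094074, Gamma_ppq = 0.000000, Gamma_pqq = 0.000000, Gamma_qpp = 0.806122, Gamma_qpq = 0.000000, Gamma_qqq = 0.000000; k1 = (0.125000, -1.000000, -0.001470, -0.012596)
  k2: at (p, q) = (0.262500, -1.100000), (dp/dtau, dq/dtau) = (0.124853, -1.001260); Gamma_ppp = 0.096462, Gamma_ppq = 0.000045, Gamma_pqq = 0.000161, Gamma_qpp = 0.779019, Gamma_qpq = -0.000527, Gamma_qqq = -0.000045; k2 = (0.124853, -1.001260, -0.001654, -0.012230)
  k3: at (p, q) = (0.262485, -1.100126), (dp/dtau, dq/dtau) = (0.124835, -1.001223); Gamma_ppp = 0.096459, Gamma_ppq = 0.000045, Gamma_pqq = 0.000160, Gamma_qpp = 0.779051, Gamma_qpq = -0.000526, Gamma_qqq = -0.000045; k3 = (0.124835, -1.001223, -0.001653, -0.012227)
  k4: at (p, q) = (0.274967, -1.200245), (dp/dtau, dq/dtau) = (0.124669, -1.002445); Gamma_ppp = 0.099073, Gamma_ppq = 0.000092, Gamma_pqq = 0.000318, Gamma_qpp = 0.751809, Gamma_qpq = -0.001046, Gamma_qqq = -0.000092; k4 = (0.124669, -1.002445, -0.001836, -0.011854)
  Y <- Y + (h/6)(k1 + 2k2 + 2k3 + k4): p = 0.2750, q = -1.2002, dp/dtau = 0.1247, dq/dtau = -1.0024
step 2:
  k1: at (p, q) = (0.274968, -1.200247), (dp/dtau, dq/dtau) = (0.124669, -1.002445); Gamma_ppp = 0.099074, Gamma_ppq = 0.000092, Gamma_pqq = 0.000318, Gamma_qpp = 0.751807, Gamma_qpq = -0.001046, Gamma_qqq = -0.000092; k1 = (0.124669, -1.002445, -0.001836, -0.011854)
  k2: at (p, q) = (0.287435, -1.300492), (dp/dtau, dq/dtau) = (0.124486, -1.003631); Gamma_ppp = 0.101905, Gamma_ppq = 0.000141, Gamma_pqq = 0.000469, Gamma_qpp = 0.724417, Gamma_qpq = -0.001551, Gamma_qqq = -0.000141; k2 = (0.124486, -1.003631, -0.002017, -0.011472)
  k3: at (p, q) = (0.287417, -1.300610), (dp/dtau, dq/dtau) = (0.124468, -1.003593); Gamma_ppp = 0.101901, Gamma_ppq = 0.000140, Gamma_pqq = 0.000469, Gamma_qpp = 0.724458, Gamma_qpq = -0.001550, Gamma_qqq = -0.000140; k3 = (0.124468, -1.003593, -0.002016, -0.011469)
  k4: at (p, q) = (0.299862, -1.400966), (dp/dtau, dq/dtau) = (0.124266, -1.004739); Gamma_ppp = 0.104938, Gamma_ppq = 0.000189, Gamma_pqq = 0.000612, Gamma_qpp = 0.696936, Gamma_qpq = -0.002033, Gamma_qqq = -0.000189; k4 = (0.124266, -1.004739, -0.002191, -0.011079)
  Y <- Y + (h/6)(k1 + 2k2 + 2k3 + k4): p = 0.2999, q = -1.4010, dp/dtau = 0.1243, dq/dtau = -1.0047
step 3:
  k1: at (p, q) = (0.299863, -1.400968), (dp/dtau, dq/dtau) = (0.124266, -1.004739); Gamma_ppp = 0.104938, Gamma_ppq = 0.000189, Gamma_pqq = 0.000612, Gamma_qpp = 0.696933, Gamma_qpq = -0.002033, Gamma_qqq = -0.000189; k1 = (0.124266, -1.004739, -0.002191, -0.011079)
  k2: at (p, q) = (0.312290, -1.501442), (dp/dtau, dq/dtau) = (0.124047, -1.005847); Gamma_ppp = 0.108171, Gamma_ppq = 0.000237, Gamma_pqq = 0.000745, Gamma_qpp = 0.669270, Gamma_qpq = -0.002484, Gamma_qqq = -0.000237; k2 = (0.124047, -1.005847, -0.002359, -0.010679)
  k3: at (p, q) = (0.312268, -1.501553), (dp/dtau, dq/dtau) = (0.124030, -1.005807); Gamma_ppp = 0.108165, Gamma_ppq = 0.000237, Gamma_pqq = 0.000745, Gamma_qpp = 0.669319, Gamma_qpq = -0.002484, Gamma_qqq = -0.000237; k3 = (0.124030, -1.005807, -0.002359, -0.010677)
  k4: at (p, q) = (0.324669, -1.602130), (dp/dtau, dq/dtau) = (0.123795, -1.006875); Gamma_ppp = 0.111582, Gamma_ppq = 0.000282, Gamma_pqq = 0.000865, Gamma_qpp = 0.641530, Gamma_qpq = -0.002897, Gamma_qqq = -0.000282; k4 = (0.123795, -1.006875, -0.002517, -0.010268)
  Y <- Y + (h/6)(k1 + 2k2 + 2k3 + k4): p = 0.3247, q = -1.6021, dp/dtau = 0.1238, dq/dtau = -1.0069
step 4:
  k1: at (p, q) = (0.324670, -1.602132), (dp/dtau, dq/dtau) = (0.123795, -1.006875); Gamma_ppp = 0.111582, Gamma_ppq = 0.000282, Gamma_pqq = 0.000865, Gamma_qpp = 0.641527, Gamma_qpq = -0.002897, Gamma_qqq = -0.000282; k1 = (0.123795, -1.006875, -0.002517, -0.010268)
  k2: at (p, q) = (0.337050, -1.702820), (dp/dtau, dq/dtau) = (0.123543, -1.007901); Gamma_ppp = 0.115173, Gamma_ppq = 0.000325, Gamma_pqq = 0.000970, Gamma_qpp = 0.613606, Gamma_qpq = -0.003263, Gamma_qqq = -0.000325; k2 = (0.123543, -1.007901, -0.002663, -0.009848)
  k3: at (p, q) = (0.337024, -1.702922), (dp/dtau, dq/dtau) = (0.123529, -1.007859); Gamma_ppp = 0.115166, Gamma_ppq = 0.000324, Gamma_pqq = 0.000970, Gamma_qpp = 0.613663, Gamma_qpq = -0.003263, Gamma_qqq = -0.000324; k3 = (0.123529, -1.007859, -0.002662, -0.009847)
  k4: at (p, q) = (0.349376, -1.803704), (dp/dtau, dq/dtau) = (0.123262, -1.008844); Gamma_ppp = 0.118918, Gamma_ppq = 0.000362, Gamma_pqq = 0.001058, Gamma_qpp = 0.585627, Gamma_qpq = -0.003575, Gamma_qqq = -0.000362; k4 = (0.123262, -1.008844, -0.002794, -0.009418)
  Y <- Y + (h/6)(k1 + 2k2 + 2k3 + k4): p = 0.3494, q = -1.8037, dp/dtau = 0.1233, dq/dtau = -1.0088

Answer: p = 0.3494, q = -1.8037, dp/dtau = 0.1233, dq/dtau = -1.0088


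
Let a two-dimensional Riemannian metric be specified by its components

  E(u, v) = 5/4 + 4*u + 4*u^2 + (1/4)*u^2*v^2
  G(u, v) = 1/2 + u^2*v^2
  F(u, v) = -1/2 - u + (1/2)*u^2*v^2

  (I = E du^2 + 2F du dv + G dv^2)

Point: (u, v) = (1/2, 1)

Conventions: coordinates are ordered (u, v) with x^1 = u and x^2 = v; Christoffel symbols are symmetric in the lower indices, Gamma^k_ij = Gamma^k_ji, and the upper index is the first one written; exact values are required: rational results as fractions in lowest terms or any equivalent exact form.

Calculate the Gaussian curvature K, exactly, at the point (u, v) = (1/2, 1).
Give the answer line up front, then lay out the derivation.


Answer: K = 1368/6241

E = 69/16, F = -7/8, G = 3/4, EG - F^2 = 79/32 at the point
E_u = 33/4, E_v = 1/8, F_u = -1/2, F_v = 1/4, G_u = 1, G_v = 1/2
E_vv = 1/8, F_uv = 1, G_uu = 2
Evaluate Brioschi's two determinant matrices M1, M2 and divide by (EG - F^2)^2.
M1 = [[-E_vv/2 + F_uv - G_uu/2, E_u/2, F_u - E_v/2], [F_v - G_u/2, E, F], [G_v/2, F, G]] = [[-1/16, 33/8, -9/16], [-1/4, 69/16, -7/8], [1/4, -7/8, 3/4]]; det M1 = 205/1024
M2 = [[0, E_v/2, G_u/2], [E_v/2, E, F], [G_u/2, F, G]] = [[0, 1/16, 1/2], [1/16, 69/16, -7/8], [1/2, -7/8, 3/4]]; det M2 = -1163/1024
det M1 - det M2 = 171/128; K = 171/128 / (79/32)^2 = 1368/6241


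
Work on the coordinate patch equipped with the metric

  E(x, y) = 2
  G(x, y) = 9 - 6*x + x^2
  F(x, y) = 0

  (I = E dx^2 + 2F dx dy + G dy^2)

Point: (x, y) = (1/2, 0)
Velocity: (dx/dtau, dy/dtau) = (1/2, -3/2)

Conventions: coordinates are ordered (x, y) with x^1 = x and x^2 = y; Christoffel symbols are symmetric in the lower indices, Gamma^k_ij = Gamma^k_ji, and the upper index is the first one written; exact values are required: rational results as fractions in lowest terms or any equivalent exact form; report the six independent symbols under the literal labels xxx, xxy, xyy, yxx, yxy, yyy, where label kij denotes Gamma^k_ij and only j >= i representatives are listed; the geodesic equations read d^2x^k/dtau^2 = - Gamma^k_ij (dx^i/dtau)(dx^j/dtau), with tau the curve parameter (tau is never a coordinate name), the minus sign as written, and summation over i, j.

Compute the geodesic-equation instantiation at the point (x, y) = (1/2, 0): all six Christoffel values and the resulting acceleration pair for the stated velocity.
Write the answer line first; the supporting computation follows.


Answer: Gamma_xxx = 0, Gamma_xxy = 0, Gamma_xyy = 5/4, Gamma_yxx = 0, Gamma_yxy = -2/5, Gamma_yyy = 0; accelerations (d^2x/dtau^2, d^2y/dtau^2) = (-45/16, -3/5)

E = 2, F = 0, G = 25/4 at the point
E_x = 0, E_y = 0, F_x = 0, F_y = 0, G_x = -5, G_y = 0
EG - F^2 = 25/2;  g^inv = (2/25) * [[25/4, 0], [0, 2]]
first-kind symbols [ij,l] = (1/2)(d_i g_jl + d_j g_il - d_l g_ij): [xx,x] = E_x/2 = 0, [xx,y] = F_x - E_y/2 = 0, [xy,x] = E_y/2 = 0, [xy,y] = G_x/2 = -5/2, [yy,x] = F_y - G_x/2 = 5/2, [yy,y] = G_y/2 = 0
Gamma^x_ij = (G*[ij,x] - F*[ij,y])/(EG - F^2), Gamma^y_ij = (E*[ij,y] - F*[ij,x])/(EG - F^2)
Gamma_xxx = 0, Gamma_xxy = 0, Gamma_xyy = 5/4, Gamma_yxx = 0, Gamma_yxy = -2/5, Gamma_yyy = 0
d^2x/dtau^2 = -(Gamma_xxx*(1/2)^2 + 2*Gamma_xxy*(1/2)*(-3/2) + Gamma_xyy*(-3/2)^2) = -45/16
d^2y/dtau^2 = -(Gamma_yxx*(1/2)^2 + 2*Gamma_yxy*(1/2)*(-3/2) + Gamma_yyy*(-3/2)^2) = -3/5


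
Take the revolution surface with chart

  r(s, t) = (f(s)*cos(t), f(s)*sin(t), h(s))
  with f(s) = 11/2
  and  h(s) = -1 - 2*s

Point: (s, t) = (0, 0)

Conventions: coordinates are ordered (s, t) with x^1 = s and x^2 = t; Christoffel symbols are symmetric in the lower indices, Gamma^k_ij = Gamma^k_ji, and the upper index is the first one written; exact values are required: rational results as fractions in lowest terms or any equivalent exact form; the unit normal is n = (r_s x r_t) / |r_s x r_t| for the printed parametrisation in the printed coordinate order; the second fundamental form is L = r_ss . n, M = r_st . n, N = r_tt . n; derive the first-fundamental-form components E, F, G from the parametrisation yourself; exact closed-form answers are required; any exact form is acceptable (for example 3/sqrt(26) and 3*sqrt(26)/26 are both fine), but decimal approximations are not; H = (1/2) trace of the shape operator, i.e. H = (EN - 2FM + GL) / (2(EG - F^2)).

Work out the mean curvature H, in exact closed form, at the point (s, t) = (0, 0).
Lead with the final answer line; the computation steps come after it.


Answer: H = -1/11

f = 11/2, f' = 0, f'' = 0, h' = -2, h'' = 0
E = 4, F = 0, G = 121/4; answer radicand W^2 = 4
unnormalised second-form numerators: l = 0, m = 0, n = -11; L = l/sqrt(4), and similarly M = m/sqrt(W^2), N = n/sqrt(W^2)
H = (E*n - 2*F*m + G*l) / (2*(EG - F^2)*sqrt(W^2)); E*n - 2*F*m + G*l = -44, EG - F^2 = 121, so H = (-2/11)/sqrt(4)


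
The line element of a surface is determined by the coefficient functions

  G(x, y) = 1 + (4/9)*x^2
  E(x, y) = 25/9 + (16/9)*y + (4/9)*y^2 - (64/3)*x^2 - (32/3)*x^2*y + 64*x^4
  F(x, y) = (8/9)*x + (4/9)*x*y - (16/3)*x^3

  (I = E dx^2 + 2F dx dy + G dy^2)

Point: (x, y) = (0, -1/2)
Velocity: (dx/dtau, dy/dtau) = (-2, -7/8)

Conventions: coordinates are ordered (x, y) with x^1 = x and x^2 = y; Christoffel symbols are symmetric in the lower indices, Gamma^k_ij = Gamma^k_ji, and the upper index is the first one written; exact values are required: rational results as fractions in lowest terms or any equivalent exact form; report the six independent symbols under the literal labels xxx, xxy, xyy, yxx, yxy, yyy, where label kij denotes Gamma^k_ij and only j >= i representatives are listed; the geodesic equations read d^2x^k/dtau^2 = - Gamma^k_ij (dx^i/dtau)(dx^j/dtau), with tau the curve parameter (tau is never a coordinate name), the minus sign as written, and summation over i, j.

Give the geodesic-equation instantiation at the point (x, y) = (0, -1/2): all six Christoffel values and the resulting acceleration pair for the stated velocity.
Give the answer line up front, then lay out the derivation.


Answer: Gamma_xxx = 0, Gamma_xxy = 1/3, Gamma_xyy = 0, Gamma_yxx = 0, Gamma_yxy = 0, Gamma_yyy = 0; accelerations (d^2x/dtau^2, d^2y/dtau^2) = (-7/6, 0)

E = 2, F = 0, G = 1 at the point
E_x = 0, E_y = 4/3, F_x = 2/3, F_y = 0, G_x = 0, G_y = 0
EG - F^2 = 2;  g^inv = (1/2) * [[1, 0], [0, 2]]
first-kind symbols [ij,l] = (1/2)(d_i g_jl + d_j g_il - d_l g_ij): [xx,x] = E_x/2 = 0, [xx,y] = F_x - E_y/2 = 0, [xy,x] = E_y/2 = 2/3, [xy,y] = G_x/2 = 0, [yy,x] = F_y - G_x/2 = 0, [yy,y] = G_y/2 = 0
Gamma^x_ij = (G*[ij,x] - F*[ij,y])/(EG - F^2), Gamma^y_ij = (E*[ij,y] - F*[ij,x])/(EG - F^2)
Gamma_xxx = 0, Gamma_xxy = 1/3, Gamma_xyy = 0, Gamma_yxx = 0, Gamma_yxy = 0, Gamma_yyy = 0
d^2x/dtau^2 = -(Gamma_xxx*(-2)^2 + 2*Gamma_xxy*(-2)*(-7/8) + Gamma_xyy*(-7/8)^2) = -7/6
d^2y/dtau^2 = -(Gamma_yxx*(-2)^2 + 2*Gamma_yxy*(-2)*(-7/8) + Gamma_yyy*(-7/8)^2) = 0


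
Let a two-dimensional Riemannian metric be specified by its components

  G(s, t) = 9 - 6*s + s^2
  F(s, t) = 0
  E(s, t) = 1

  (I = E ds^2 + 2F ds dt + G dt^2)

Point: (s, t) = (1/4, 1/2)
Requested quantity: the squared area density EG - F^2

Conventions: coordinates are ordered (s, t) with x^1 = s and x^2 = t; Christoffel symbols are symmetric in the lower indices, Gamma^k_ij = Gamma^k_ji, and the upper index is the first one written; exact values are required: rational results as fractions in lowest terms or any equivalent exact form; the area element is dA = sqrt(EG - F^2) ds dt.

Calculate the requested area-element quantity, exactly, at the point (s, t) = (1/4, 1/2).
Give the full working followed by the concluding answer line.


E = 1, F = 0, G = 121/16; EG - F^2 = 121/16

Answer: EG - F^2 = 121/16
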